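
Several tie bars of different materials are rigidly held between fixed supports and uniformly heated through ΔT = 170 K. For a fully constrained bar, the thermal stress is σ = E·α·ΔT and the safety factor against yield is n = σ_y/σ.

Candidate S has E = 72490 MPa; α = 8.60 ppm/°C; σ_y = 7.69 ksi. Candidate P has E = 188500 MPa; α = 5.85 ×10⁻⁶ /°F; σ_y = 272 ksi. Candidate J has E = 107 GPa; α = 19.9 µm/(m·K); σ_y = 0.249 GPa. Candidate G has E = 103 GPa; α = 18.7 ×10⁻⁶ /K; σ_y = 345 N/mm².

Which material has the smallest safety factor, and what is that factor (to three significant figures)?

candidate S, n = 0.500

With everything in SI (GPa, ×10⁻⁶/K, MPa):
  candidate S: E = 72.49, α = 8.60, σ_y = 53.02 → σ = 106 MPa, n = 0.500
  candidate P: E = 188.5, α = 10.5, σ_y = 1875 → σ = 337 MPa, n = 5.56
  candidate J: E = 107.0, α = 19.9, σ_y = 249.0 → σ = 362 MPa, n = 0.688
  candidate G: E = 103.0, α = 18.7, σ_y = 345.0 → σ = 327 MPa, n = 1.05
Smallest n: candidate S with n = 0.500.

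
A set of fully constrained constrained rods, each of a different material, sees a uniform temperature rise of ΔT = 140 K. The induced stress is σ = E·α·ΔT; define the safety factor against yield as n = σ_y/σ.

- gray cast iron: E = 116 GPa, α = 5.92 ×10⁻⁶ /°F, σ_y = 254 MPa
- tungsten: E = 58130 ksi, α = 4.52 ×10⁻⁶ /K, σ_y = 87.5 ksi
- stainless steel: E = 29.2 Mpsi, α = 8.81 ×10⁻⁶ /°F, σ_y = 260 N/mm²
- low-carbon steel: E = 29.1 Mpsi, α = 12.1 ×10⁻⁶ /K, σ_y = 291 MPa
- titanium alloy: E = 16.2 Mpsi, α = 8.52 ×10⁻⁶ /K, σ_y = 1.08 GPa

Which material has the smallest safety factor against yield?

stainless steel

In consistent units (E in GPa, α in ×10⁻⁶/K, σ_y in MPa):
  gray cast iron: E = 116.0, α = 10.7, σ_y = 254.0 → σ = 173 MPa, n = 1.47
  tungsten: E = 400.8, α = 4.52, σ_y = 603.3 → σ = 254 MPa, n = 2.38
  stainless steel: E = 201.3, α = 15.9, σ_y = 260.0 → σ = 447 MPa, n = 0.582
  low-carbon steel: E = 200.6, α = 12.1, σ_y = 291.0 → σ = 340 MPa, n = 0.856
  titanium alloy: E = 111.7, α = 8.52, σ_y = 1080 → σ = 133 MPa, n = 8.11
Smallest n: stainless steel with n = 0.582.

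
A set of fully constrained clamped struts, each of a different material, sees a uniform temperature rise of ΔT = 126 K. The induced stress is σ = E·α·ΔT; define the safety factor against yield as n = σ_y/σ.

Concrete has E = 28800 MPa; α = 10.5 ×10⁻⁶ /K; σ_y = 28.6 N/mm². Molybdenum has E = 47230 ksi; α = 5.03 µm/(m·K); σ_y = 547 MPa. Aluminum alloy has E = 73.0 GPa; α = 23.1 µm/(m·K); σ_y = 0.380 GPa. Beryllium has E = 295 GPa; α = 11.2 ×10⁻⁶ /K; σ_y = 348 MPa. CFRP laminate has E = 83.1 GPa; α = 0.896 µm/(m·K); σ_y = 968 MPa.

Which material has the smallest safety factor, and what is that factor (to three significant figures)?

Converting E to GPa, α to ×10⁻⁶/K, σ_y to MPa, then σ and n for each:
  concrete: E = 28.80, α = 10.5, σ_y = 28.60 → σ = 38.1 MPa, n = 0.751
  molybdenum: E = 325.6, α = 5.03, σ_y = 547.0 → σ = 206 MPa, n = 2.65
  aluminum alloy: E = 73.00, α = 23.1, σ_y = 380.0 → σ = 212 MPa, n = 1.79
  beryllium: E = 295.0, α = 11.2, σ_y = 348.0 → σ = 416 MPa, n = 0.836
  CFRP laminate: E = 83.10, α = 0.896, σ_y = 968.0 → σ = 9.38 MPa, n = 103
The minimum is concrete at n = 0.751.

concrete, n = 0.751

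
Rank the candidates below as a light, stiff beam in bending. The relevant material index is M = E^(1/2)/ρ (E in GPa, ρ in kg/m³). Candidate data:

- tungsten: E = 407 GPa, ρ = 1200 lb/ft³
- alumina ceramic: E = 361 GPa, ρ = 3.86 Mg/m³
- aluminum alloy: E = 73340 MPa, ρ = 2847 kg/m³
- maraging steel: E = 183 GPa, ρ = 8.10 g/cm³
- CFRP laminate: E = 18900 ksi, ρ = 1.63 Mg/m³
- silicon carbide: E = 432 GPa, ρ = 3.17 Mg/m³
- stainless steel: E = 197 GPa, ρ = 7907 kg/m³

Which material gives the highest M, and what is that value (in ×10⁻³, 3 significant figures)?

CFRP laminate, M = 7.00×10⁻³

Convert each candidate to consistent units, then evaluate M:
  tungsten: E = 407.0 GPa, ρ = 19220 kg/m³
  alumina ceramic: E = 361.0 GPa, ρ = 3860 kg/m³
  aluminum alloy: E = 73.34 GPa, ρ = 2847 kg/m³
  maraging steel: E = 183.0 GPa, ρ = 8100 kg/m³
  CFRP laminate: E = 130.3 GPa, ρ = 1630 kg/m³
  silicon carbide: E = 432.0 GPa, ρ = 3170 kg/m³
  stainless steel: E = 197.0 GPa, ρ = 7907 kg/m³
  CFRP laminate: M = 7.00×10⁻³
  silicon carbide: M = 6.56×10⁻³
  alumina ceramic: M = 4.92×10⁻³
  aluminum alloy: M = 3.01×10⁻³
  stainless steel: M = 1.78×10⁻³
  maraging steel: M = 1.67×10⁻³
  tungsten: M = 1.05×10⁻³
Highest index: CFRP laminate.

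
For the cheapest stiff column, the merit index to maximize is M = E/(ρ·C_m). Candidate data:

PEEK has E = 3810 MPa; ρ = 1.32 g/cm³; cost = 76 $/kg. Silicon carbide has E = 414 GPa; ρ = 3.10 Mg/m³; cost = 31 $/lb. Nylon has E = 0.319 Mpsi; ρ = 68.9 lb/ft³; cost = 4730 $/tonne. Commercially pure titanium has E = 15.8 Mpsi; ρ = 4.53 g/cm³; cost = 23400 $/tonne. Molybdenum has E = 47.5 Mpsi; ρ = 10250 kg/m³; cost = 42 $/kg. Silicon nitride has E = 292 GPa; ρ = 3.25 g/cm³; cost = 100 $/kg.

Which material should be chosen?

silicon carbide

Putting every candidate on a common basis:
  PEEK: E = 3.810 GPa, ρ = 1320 kg/m³, cost = 76.00 $/kg
  silicon carbide: E = 414.0 GPa, ρ = 3100 kg/m³, cost = 68.34 $/kg
  nylon: E = 2.199 GPa, ρ = 1104 kg/m³, cost = 4.730 $/kg
  commercially pure titanium: E = 108.9 GPa, ρ = 4530 kg/m³, cost = 23.40 $/kg
  molybdenum: E = 327.5 GPa, ρ = 10250 kg/m³, cost = 42.00 $/kg
  silicon nitride: E = 292.0 GPa, ρ = 3250 kg/m³, cost = 100.0 $/kg
  silicon carbide: M = 1.95 MN·m per $
  commercially pure titanium: M = 1.03 MN·m per $
  silicon nitride: M = 0.898 MN·m per $
  molybdenum: M = 0.761 MN·m per $
  nylon: M = 0.421 MN·m per $
  PEEK: M = 0.0380 MN·m per $
Silicon carbide has the largest M.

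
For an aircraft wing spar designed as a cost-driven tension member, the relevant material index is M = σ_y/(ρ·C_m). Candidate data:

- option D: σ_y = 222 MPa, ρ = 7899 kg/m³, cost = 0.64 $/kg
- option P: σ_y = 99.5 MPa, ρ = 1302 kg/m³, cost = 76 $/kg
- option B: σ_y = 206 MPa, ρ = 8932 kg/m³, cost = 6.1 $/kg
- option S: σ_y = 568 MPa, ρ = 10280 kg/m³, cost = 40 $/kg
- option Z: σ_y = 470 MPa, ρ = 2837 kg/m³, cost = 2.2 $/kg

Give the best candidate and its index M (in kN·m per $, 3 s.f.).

option Z, M = 75.3 kN·m per $

Per-candidate index values:
  option Z: M = 75.3 kN·m per $
  option D: M = 43.9 kN·m per $
  option B: M = 3.78 kN·m per $
  option S: M = 1.38 kN·m per $
  option P: M = 1.01 kN·m per $
Option Z has the largest M.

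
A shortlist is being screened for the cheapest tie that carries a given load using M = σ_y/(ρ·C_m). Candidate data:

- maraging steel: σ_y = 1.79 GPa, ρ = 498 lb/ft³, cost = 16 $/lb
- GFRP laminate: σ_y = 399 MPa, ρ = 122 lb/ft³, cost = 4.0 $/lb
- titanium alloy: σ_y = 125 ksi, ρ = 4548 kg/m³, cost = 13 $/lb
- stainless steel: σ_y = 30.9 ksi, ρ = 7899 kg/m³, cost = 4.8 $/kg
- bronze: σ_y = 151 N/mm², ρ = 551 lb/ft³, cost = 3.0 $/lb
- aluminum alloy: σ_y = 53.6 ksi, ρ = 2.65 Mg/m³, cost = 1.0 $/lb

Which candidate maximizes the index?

Putting every candidate on a common basis:
  maraging steel: σ_y = 1790 MPa, ρ = 7977 kg/m³, cost = 35.27 $/kg
  GFRP laminate: σ_y = 399.0 MPa, ρ = 1954 kg/m³, cost = 8.818 $/kg
  titanium alloy: σ_y = 861.8 MPa, ρ = 4548 kg/m³, cost = 28.66 $/kg
  stainless steel: σ_y = 213.0 MPa, ρ = 7899 kg/m³, cost = 4.800 $/kg
  bronze: σ_y = 151.0 MPa, ρ = 8826 kg/m³, cost = 6.614 $/kg
  aluminum alloy: σ_y = 369.6 MPa, ρ = 2650 kg/m³, cost = 2.205 $/kg
  aluminum alloy: M = 63.3 kN·m per $
  GFRP laminate: M = 23.2 kN·m per $
  titanium alloy: M = 6.61 kN·m per $
  maraging steel: M = 6.36 kN·m per $
  stainless steel: M = 5.62 kN·m per $
  bronze: M = 2.59 kN·m per $
Highest index: aluminum alloy.

aluminum alloy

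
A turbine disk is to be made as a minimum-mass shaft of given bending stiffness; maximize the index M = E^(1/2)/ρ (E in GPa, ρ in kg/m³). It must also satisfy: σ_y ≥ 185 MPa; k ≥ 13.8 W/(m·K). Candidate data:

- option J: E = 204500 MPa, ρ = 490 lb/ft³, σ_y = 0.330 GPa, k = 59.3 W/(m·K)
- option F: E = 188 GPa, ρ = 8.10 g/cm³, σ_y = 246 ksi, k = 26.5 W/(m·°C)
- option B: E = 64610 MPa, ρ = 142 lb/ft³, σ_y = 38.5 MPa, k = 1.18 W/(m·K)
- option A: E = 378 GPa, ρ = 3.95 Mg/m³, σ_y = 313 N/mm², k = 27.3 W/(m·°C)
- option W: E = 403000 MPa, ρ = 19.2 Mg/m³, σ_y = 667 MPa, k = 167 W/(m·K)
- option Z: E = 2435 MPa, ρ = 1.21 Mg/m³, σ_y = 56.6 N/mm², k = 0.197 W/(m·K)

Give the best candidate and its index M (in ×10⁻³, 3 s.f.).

Screen on constraints: σ_y ≥ 185 MPa; k ≥ 13.8 W/(m·K). Survivors: option J, option F, option A, option W.
After converting to SI:
  option J: E = 204.5 GPa, ρ = 7849 kg/m³
  option F: E = 188.0 GPa, ρ = 8100 kg/m³
  option A: E = 378.0 GPa, ρ = 3950 kg/m³
  option W: E = 403.0 GPa, ρ = 19200 kg/m³
  option A: M = 4.92×10⁻³
  option J: M = 1.82×10⁻³
  option F: M = 1.69×10⁻³
  option W: M = 1.05×10⁻³
Option A ranks first.

option A, M = 4.92×10⁻³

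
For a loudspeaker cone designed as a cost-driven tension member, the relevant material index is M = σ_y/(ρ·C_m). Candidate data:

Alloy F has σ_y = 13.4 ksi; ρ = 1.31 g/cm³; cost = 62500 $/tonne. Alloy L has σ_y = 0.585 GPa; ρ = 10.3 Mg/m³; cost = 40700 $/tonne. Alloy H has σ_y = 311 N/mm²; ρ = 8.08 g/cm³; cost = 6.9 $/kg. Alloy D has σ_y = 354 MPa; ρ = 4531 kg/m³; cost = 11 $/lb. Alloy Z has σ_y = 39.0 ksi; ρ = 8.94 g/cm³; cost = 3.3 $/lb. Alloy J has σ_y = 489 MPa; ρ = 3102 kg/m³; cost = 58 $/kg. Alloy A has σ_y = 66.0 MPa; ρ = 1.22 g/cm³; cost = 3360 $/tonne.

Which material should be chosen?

After converting to SI:
  alloy F: σ_y = 92.39 MPa, ρ = 1310 kg/m³, cost = 62.50 $/kg
  alloy L: σ_y = 585.0 MPa, ρ = 10300 kg/m³, cost = 40.70 $/kg
  alloy H: σ_y = 311.0 MPa, ρ = 8080 kg/m³, cost = 6.900 $/kg
  alloy D: σ_y = 354.0 MPa, ρ = 4531 kg/m³, cost = 24.25 $/kg
  alloy Z: σ_y = 268.9 MPa, ρ = 8940 kg/m³, cost = 7.275 $/kg
  alloy J: σ_y = 489.0 MPa, ρ = 3102 kg/m³, cost = 58.00 $/kg
  alloy A: σ_y = 66.00 MPa, ρ = 1220 kg/m³, cost = 3.360 $/kg
  alloy A: M = 16.1 kN·m per $
  alloy H: M = 5.58 kN·m per $
  alloy Z: M = 4.13 kN·m per $
  alloy D: M = 3.22 kN·m per $
  alloy J: M = 2.72 kN·m per $
  alloy L: M = 1.40 kN·m per $
  alloy F: M = 1.13 kN·m per $
Alloy A ranks first.

alloy A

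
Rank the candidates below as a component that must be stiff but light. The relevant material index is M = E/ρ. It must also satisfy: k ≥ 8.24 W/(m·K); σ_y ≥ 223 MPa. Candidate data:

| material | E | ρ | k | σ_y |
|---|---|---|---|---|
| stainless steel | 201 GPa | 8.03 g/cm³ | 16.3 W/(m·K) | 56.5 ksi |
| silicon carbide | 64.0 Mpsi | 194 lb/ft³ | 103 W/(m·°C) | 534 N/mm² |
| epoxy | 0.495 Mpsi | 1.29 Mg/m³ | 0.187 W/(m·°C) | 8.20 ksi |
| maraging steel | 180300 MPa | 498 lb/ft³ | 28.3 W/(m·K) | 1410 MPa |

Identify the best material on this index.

Screen on constraints: k ≥ 8.24 W/(m·K); σ_y ≥ 223 MPa. Survivors: stainless steel, silicon carbide, maraging steel.
Convert each candidate to consistent units, then evaluate M:
  stainless steel: E = 201.0 GPa, ρ = 8030 kg/m³
  silicon carbide: E = 441.3 GPa, ρ = 3108 kg/m³
  maraging steel: E = 180.3 GPa, ρ = 7977 kg/m³
  silicon carbide: M = 142 MN·m/kg
  stainless steel: M = 25.0 MN·m/kg
  maraging steel: M = 22.6 MN·m/kg
The maximum is for silicon carbide.

silicon carbide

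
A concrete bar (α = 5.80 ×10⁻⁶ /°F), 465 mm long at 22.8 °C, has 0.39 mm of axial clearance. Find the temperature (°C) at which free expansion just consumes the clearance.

103 °C

α = 5.80×10⁻⁶/°F × 9/5 = 10.4×10⁻⁶/K.
α·L₀·ΔT = 0.39 mm ⇒ ΔT = 0.39 / (10.4×10⁻⁶ × 465.0) = 80.34 K.
T = 22.8 + 80.34 = 103.1 °C.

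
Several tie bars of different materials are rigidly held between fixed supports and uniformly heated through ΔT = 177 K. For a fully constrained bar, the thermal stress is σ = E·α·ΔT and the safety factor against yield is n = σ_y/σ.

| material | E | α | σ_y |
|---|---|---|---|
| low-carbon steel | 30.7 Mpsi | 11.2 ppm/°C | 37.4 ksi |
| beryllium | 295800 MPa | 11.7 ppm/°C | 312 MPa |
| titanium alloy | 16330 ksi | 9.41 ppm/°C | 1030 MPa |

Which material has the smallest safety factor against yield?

Converting E to GPa, α to ×10⁻⁶/K, σ_y to MPa, then σ and n for each:
  low-carbon steel: E = 211.7, α = 11.2, σ_y = 257.9 → σ = 420 MPa, n = 0.615
  beryllium: E = 295.8, α = 11.7, σ_y = 312.0 → σ = 613 MPa, n = 0.509
  titanium alloy: E = 112.6, α = 9.41, σ_y = 1030 → σ = 188 MPa, n = 5.49
Smallest n: beryllium with n = 0.509.

beryllium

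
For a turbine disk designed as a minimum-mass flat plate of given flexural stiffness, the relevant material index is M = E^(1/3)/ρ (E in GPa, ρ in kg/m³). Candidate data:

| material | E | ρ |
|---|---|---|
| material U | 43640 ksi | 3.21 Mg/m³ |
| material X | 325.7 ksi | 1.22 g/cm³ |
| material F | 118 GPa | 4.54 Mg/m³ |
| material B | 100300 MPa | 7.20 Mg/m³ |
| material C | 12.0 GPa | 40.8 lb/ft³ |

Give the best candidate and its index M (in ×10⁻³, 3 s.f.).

Convert each candidate to consistent units, then evaluate M:
  material U: E = 300.9 GPa, ρ = 3210 kg/m³
  material X: E = 2.246 GPa, ρ = 1220 kg/m³
  material F: E = 118.0 GPa, ρ = 4540 kg/m³
  material B: E = 100.3 GPa, ρ = 7200 kg/m³
  material C: E = 12.00 GPa, ρ = 653.6 kg/m³
  material C: M = 3.50×10⁻³
  material U: M = 2.09×10⁻³
  material F: M = 1.08×10⁻³
  material X: M = 1.07×10⁻³
  material B: M = 0.645×10⁻³
Material C has the largest M.

material C, M = 3.50×10⁻³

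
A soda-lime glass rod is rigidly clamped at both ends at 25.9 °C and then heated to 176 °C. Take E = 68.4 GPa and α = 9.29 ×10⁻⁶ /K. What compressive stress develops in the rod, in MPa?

95.4 MPa

ΔT = 150.1 K. Constrained thermal stress σ = E·α·ΔT = 68.40×10³ MPa × 9.29×10⁻⁶ × 150.1 = 95.4 MPa (compressive).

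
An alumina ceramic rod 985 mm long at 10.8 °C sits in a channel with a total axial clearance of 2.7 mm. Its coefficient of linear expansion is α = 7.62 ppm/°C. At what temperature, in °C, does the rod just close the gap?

α·L₀·ΔT = 2.7 mm ⇒ ΔT = 2.7 / (7.62×10⁻⁶ × 985.0) = 359.7 K.
T = 10.8 + 359.7 = 370.5 °C.

371 °C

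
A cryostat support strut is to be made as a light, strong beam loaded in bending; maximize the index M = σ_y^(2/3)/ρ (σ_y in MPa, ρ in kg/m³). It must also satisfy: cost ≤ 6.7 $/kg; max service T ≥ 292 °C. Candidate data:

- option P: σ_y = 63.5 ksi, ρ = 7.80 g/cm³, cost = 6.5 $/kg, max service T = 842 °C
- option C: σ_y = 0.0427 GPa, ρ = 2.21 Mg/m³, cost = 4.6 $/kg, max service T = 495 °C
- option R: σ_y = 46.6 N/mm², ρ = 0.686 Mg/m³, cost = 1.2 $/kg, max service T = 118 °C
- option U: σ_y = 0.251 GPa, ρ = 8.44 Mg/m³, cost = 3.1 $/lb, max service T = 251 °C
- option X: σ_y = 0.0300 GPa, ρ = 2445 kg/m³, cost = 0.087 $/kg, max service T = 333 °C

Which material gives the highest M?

option P

Screen on constraints: cost ≤ 6.7 $/kg; max service T ≥ 292 °C. Survivors: option P, option C, option X.
After converting to SI:
  option P: σ_y = 437.8 MPa, ρ = 7800 kg/m³
  option C: σ_y = 42.70 MPa, ρ = 2210 kg/m³
  option X: σ_y = 30.00 MPa, ρ = 2445 kg/m³
  option P: M = 7.39×10⁻³
  option C: M = 5.53×10⁻³
  option X: M = 3.95×10⁻³
Option P has the largest M.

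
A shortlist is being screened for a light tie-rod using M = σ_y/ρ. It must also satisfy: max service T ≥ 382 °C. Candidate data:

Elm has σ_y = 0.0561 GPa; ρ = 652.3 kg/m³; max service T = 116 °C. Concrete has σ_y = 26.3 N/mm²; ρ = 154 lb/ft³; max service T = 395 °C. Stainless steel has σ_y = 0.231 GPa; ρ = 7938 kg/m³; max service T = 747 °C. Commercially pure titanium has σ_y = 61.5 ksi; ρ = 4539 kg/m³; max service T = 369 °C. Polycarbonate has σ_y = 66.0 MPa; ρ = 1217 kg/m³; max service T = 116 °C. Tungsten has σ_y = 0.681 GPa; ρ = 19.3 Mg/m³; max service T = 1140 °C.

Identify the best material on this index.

tungsten

Screen on constraints: max service T ≥ 382 °C. Survivors: concrete, stainless steel, tungsten.
Putting every candidate on a common basis:
  concrete: σ_y = 26.30 MPa, ρ = 2467 kg/m³
  stainless steel: σ_y = 231.0 MPa, ρ = 7938 kg/m³
  tungsten: σ_y = 681.0 MPa, ρ = 19300 kg/m³
  tungsten: M = 35.3 kN·m/kg
  stainless steel: M = 29.1 kN·m/kg
  concrete: M = 10.7 kN·m/kg
Tungsten has the largest M.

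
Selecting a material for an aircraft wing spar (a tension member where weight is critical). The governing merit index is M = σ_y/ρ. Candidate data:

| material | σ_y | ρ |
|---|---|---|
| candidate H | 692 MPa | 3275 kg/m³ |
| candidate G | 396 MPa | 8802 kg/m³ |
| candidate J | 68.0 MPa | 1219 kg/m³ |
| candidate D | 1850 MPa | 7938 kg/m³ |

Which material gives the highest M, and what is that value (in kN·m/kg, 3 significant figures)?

candidate D, M = 233 kN·m/kg

Computing M directly (units already consistent):
  candidate D: M = 233 kN·m/kg
  candidate H: M = 211 kN·m/kg
  candidate J: M = 55.8 kN·m/kg
  candidate G: M = 45.0 kN·m/kg
The maximum is for candidate D.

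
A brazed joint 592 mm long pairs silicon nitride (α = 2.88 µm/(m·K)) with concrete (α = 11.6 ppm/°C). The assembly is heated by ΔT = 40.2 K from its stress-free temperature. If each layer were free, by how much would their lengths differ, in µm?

208 µm

Δα = |2.88 − 11.6|×10⁻⁶/K = 8.72×10⁻⁶/K.
ΔL_mismatch = Δα·L·ΔT = 8.72×10⁻⁶ × 592.0 mm × 40.2 K = 208 µm.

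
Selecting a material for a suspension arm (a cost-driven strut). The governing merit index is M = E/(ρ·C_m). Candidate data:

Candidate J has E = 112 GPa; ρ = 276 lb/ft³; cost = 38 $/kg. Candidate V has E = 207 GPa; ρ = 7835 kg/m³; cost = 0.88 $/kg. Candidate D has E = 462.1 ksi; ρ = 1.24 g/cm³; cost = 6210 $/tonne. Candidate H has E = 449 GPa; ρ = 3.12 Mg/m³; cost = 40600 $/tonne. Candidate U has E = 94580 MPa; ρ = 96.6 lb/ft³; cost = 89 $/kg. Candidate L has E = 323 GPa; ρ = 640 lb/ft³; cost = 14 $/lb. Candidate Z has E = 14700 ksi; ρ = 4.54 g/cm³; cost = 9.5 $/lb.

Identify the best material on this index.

candidate V

Putting every candidate on a common basis:
  candidate J: E = 112.0 GPa, ρ = 4421 kg/m³, cost = 38.00 $/kg
  candidate V: E = 207.0 GPa, ρ = 7835 kg/m³, cost = 0.8800 $/kg
  candidate D: E = 3.186 GPa, ρ = 1240 kg/m³, cost = 6.210 $/kg
  candidate H: E = 449.0 GPa, ρ = 3120 kg/m³, cost = 40.60 $/kg
  candidate U: E = 94.58 GPa, ρ = 1547 kg/m³, cost = 89.00 $/kg
  candidate L: E = 323.0 GPa, ρ = 10250 kg/m³, cost = 30.86 $/kg
  candidate Z: E = 101.4 GPa, ρ = 4540 kg/m³, cost = 20.94 $/kg
  candidate V: M = 30.0 MN·m per $
  candidate H: M = 3.54 MN·m per $
  candidate Z: M = 1.07 MN·m per $
  candidate L: M = 1.02 MN·m per $
  candidate U: M = 0.687 MN·m per $
  candidate J: M = 0.667 MN·m per $
  candidate D: M = 0.414 MN·m per $
Candidate V ranks first.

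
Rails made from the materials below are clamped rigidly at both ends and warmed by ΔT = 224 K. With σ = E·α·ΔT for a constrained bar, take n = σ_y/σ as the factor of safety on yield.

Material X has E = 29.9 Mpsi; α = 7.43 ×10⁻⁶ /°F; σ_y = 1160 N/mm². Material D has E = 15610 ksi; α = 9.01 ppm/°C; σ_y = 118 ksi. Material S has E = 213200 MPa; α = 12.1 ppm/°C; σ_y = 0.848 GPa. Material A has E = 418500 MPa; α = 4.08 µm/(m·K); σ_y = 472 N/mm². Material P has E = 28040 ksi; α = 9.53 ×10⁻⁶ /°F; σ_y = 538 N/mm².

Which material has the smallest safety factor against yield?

material P

In consistent units (E in GPa, α in ×10⁻⁶/K, σ_y in MPa):
  material X: E = 206.2, α = 13.4, σ_y = 1160 → σ = 618 MPa, n = 1.88
  material D: E = 107.6, α = 9.01, σ_y = 813.6 → σ = 217 MPa, n = 3.75
  material S: E = 213.2, α = 12.1, σ_y = 848.0 → σ = 578 MPa, n = 1.47
  material A: E = 418.5, α = 4.08, σ_y = 472.0 → σ = 382 MPa, n = 1.23
  material P: E = 193.3, α = 17.2, σ_y = 538.0 → σ = 743 MPa, n = 0.724
Material P has the lowest safety factor, n = 0.724.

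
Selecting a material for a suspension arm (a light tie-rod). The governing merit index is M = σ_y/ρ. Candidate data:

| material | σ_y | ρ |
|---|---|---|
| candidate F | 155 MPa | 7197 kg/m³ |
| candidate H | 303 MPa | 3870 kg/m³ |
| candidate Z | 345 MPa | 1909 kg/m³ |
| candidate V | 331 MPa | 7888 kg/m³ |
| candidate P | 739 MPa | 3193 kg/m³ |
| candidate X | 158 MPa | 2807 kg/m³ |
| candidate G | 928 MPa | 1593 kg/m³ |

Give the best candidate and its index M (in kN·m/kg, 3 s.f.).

Evaluate M for each candidate:
  candidate G: M = 583 kN·m/kg
  candidate P: M = 231 kN·m/kg
  candidate Z: M = 181 kN·m/kg
  candidate H: M = 78.3 kN·m/kg
  candidate X: M = 56.3 kN·m/kg
  candidate V: M = 42.0 kN·m/kg
  candidate F: M = 21.5 kN·m/kg
Highest index: candidate G.

candidate G, M = 583 kN·m/kg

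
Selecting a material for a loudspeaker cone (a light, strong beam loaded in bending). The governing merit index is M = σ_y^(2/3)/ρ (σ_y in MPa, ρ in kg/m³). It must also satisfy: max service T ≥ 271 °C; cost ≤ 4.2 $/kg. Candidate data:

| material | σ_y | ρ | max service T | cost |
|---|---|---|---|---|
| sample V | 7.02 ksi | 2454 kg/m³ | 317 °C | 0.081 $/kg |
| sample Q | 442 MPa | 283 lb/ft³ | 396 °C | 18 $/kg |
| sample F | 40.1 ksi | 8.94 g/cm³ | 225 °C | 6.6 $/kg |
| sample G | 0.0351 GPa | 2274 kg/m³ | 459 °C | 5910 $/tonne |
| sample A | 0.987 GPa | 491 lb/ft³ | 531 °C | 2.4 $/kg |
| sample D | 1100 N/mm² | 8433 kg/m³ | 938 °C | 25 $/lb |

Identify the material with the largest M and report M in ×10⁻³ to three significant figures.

sample A, M = 12.6×10⁻³

Screen on constraints: max service T ≥ 271 °C; cost ≤ 4.2 $/kg. Survivors: sample V, sample A.
In SI units:
  sample V: σ_y = 48.40 MPa, ρ = 2454 kg/m³
  sample A: σ_y = 987.0 MPa, ρ = 7865 kg/m³
  sample A: M = 12.6×10⁻³
  sample V: M = 5.41×10⁻³
Sample A has the largest M.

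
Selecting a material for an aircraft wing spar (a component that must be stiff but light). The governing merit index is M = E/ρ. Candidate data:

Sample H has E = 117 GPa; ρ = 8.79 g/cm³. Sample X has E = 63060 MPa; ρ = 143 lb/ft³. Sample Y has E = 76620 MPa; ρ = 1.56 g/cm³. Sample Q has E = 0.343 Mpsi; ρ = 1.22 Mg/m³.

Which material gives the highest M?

In SI units:
  sample H: E = 117.0 GPa, ρ = 8790 kg/m³
  sample X: E = 63.06 GPa, ρ = 2291 kg/m³
  sample Y: E = 76.62 GPa, ρ = 1560 kg/m³
  sample Q: E = 2.365 GPa, ρ = 1220 kg/m³
  sample Y: M = 49.1 MN·m/kg
  sample X: M = 27.5 MN·m/kg
  sample H: M = 13.3 MN·m/kg
  sample Q: M = 1.94 MN·m/kg
The maximum is for sample Y.

sample Y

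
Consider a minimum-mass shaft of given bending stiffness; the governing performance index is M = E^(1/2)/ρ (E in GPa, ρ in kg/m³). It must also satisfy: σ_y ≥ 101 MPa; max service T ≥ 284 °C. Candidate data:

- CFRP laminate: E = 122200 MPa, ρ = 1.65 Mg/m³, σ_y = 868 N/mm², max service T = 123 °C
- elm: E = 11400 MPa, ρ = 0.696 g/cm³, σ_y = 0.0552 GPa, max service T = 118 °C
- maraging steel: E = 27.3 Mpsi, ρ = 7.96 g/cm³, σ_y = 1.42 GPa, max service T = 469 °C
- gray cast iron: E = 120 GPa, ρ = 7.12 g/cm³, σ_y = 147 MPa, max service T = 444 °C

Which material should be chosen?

Screen on constraints: σ_y ≥ 101 MPa; max service T ≥ 284 °C. Survivors: maraging steel, gray cast iron.
Convert each candidate to consistent units, then evaluate M:
  maraging steel: E = 188.2 GPa, ρ = 7960 kg/m³
  gray cast iron: E = 120.0 GPa, ρ = 7120 kg/m³
  maraging steel: M = 1.72×10⁻³
  gray cast iron: M = 1.54×10⁻³
Maraging steel has the largest M.

maraging steel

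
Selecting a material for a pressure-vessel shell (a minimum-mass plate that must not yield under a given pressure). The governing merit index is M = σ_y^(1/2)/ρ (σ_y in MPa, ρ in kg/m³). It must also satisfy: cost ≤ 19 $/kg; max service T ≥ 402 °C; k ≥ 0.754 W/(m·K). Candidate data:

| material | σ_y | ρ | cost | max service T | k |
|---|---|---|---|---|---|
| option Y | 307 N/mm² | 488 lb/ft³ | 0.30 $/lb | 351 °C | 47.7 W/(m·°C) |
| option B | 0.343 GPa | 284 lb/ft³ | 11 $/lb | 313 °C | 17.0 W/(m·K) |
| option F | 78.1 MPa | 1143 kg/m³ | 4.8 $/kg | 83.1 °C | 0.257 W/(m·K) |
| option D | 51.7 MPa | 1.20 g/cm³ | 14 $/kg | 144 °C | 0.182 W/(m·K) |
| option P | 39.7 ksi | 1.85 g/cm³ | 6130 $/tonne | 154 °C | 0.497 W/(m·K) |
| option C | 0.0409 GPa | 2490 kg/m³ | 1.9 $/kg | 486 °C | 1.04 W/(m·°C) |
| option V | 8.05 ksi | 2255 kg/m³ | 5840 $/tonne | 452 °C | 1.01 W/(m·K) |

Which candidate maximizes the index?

option V

Screen on constraints: cost ≤ 19 $/kg; max service T ≥ 402 °C; k ≥ 0.754 W/(m·K). Survivors: option C, option V.
Putting every candidate on a common basis:
  option C: σ_y = 40.90 MPa, ρ = 2490 kg/m³
  option V: σ_y = 55.50 MPa, ρ = 2255 kg/m³
  option V: M = 3.30×10⁻³
  option C: M = 2.57×10⁻³
Option V ranks first.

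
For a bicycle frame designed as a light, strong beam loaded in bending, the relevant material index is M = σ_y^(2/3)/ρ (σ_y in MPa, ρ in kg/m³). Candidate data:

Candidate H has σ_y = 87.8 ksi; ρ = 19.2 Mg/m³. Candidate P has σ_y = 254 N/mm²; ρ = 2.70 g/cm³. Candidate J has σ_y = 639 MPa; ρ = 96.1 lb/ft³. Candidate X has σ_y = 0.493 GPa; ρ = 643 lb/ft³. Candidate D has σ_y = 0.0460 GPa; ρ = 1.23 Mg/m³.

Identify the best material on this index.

In SI units:
  candidate H: σ_y = 605.4 MPa, ρ = 19200 kg/m³
  candidate P: σ_y = 254.0 MPa, ρ = 2700 kg/m³
  candidate J: σ_y = 639.0 MPa, ρ = 1539 kg/m³
  candidate X: σ_y = 493.0 MPa, ρ = 10300 kg/m³
  candidate D: σ_y = 46.00 MPa, ρ = 1230 kg/m³
  candidate J: M = 48.2×10⁻³
  candidate P: M = 14.9×10⁻³
  candidate D: M = 10.4×10⁻³
  candidate X: M = 6.06×10⁻³
  candidate H: M = 3.73×10⁻³
Candidate J ranks first.

candidate J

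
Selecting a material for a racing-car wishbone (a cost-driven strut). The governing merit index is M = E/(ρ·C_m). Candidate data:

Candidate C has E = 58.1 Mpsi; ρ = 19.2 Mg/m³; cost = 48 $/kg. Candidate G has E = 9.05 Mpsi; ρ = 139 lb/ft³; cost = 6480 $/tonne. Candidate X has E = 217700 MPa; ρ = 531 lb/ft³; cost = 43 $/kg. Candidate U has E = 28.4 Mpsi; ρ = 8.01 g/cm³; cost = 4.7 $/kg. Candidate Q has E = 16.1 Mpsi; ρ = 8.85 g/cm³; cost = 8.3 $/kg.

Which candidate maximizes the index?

In SI units:
  candidate C: E = 400.6 GPa, ρ = 19200 kg/m³, cost = 48.00 $/kg
  candidate G: E = 62.40 GPa, ρ = 2227 kg/m³, cost = 6.480 $/kg
  candidate X: E = 217.7 GPa, ρ = 8506 kg/m³, cost = 43.00 $/kg
  candidate U: E = 195.8 GPa, ρ = 8010 kg/m³, cost = 4.700 $/kg
  candidate Q: E = 111.0 GPa, ρ = 8850 kg/m³, cost = 8.300 $/kg
  candidate U: M = 5.20 MN·m per $
  candidate G: M = 4.32 MN·m per $
  candidate Q: M = 1.51 MN·m per $
  candidate X: M = 0.595 MN·m per $
  candidate C: M = 0.435 MN·m per $
Highest index: candidate U.

candidate U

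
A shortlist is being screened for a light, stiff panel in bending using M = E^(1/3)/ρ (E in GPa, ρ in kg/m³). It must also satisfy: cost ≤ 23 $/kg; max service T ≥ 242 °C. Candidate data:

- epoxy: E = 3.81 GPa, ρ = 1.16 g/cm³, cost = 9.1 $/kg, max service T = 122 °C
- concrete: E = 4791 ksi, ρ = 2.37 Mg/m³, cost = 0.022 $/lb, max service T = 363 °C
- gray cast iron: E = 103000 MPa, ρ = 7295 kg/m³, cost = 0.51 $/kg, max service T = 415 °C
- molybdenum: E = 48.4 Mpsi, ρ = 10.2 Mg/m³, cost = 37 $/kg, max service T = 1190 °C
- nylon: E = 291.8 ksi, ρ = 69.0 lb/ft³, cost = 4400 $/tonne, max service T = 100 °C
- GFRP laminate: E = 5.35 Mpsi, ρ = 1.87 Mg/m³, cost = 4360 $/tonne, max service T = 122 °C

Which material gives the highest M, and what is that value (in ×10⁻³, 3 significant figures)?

Screen on constraints: cost ≤ 23 $/kg; max service T ≥ 242 °C. Survivors: concrete, gray cast iron.
Convert each candidate to consistent units, then evaluate M:
  concrete: E = 33.03 GPa, ρ = 2370 kg/m³
  gray cast iron: E = 103.0 GPa, ρ = 7295 kg/m³
  concrete: M = 1.35×10⁻³
  gray cast iron: M = 0.643×10⁻³
Concrete has the largest M.

concrete, M = 1.35×10⁻³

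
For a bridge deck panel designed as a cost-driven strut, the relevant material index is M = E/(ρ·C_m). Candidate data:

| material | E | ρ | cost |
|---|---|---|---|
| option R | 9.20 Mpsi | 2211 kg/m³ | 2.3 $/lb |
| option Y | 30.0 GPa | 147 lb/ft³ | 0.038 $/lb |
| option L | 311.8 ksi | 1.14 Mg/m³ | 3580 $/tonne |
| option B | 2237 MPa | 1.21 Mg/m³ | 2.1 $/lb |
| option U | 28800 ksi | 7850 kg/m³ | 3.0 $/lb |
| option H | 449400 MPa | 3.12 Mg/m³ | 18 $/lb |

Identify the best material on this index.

Convert each candidate to consistent units, then evaluate M:
  option R: E = 63.43 GPa, ρ = 2211 kg/m³, cost = 5.071 $/kg
  option Y: E = 30.00 GPa, ρ = 2355 kg/m³, cost = 0.08377 $/kg
  option L: E = 2.150 GPa, ρ = 1140 kg/m³, cost = 3.580 $/kg
  option B: E = 2.237 GPa, ρ = 1210 kg/m³, cost = 4.630 $/kg
  option U: E = 198.6 GPa, ρ = 7850 kg/m³, cost = 6.614 $/kg
  option H: E = 449.4 GPa, ρ = 3120 kg/m³, cost = 39.68 $/kg
  option Y: M = 152 MN·m per $
  option R: M = 5.66 MN·m per $
  option U: M = 3.82 MN·m per $
  option H: M = 3.63 MN·m per $
  option L: M = 0.527 MN·m per $
  option B: M = 0.399 MN·m per $
Option Y has the largest M.

option Y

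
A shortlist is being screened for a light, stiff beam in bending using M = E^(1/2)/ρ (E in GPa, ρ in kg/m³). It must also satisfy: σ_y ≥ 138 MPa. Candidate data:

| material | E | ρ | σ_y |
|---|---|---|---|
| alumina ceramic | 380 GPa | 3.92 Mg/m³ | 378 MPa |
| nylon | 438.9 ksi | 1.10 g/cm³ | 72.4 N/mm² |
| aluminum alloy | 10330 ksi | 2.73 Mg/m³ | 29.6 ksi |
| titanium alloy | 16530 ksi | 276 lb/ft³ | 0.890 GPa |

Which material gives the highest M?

Screen on constraints: σ_y ≥ 138 MPa. Survivors: alumina ceramic, aluminum alloy, titanium alloy.
Putting every candidate on a common basis:
  alumina ceramic: E = 380.0 GPa, ρ = 3920 kg/m³
  aluminum alloy: E = 71.22 GPa, ρ = 2730 kg/m³
  titanium alloy: E = 114.0 GPa, ρ = 4421 kg/m³
  alumina ceramic: M = 4.97×10⁻³
  aluminum alloy: M = 3.09×10⁻³
  titanium alloy: M = 2.41×10⁻³
Alumina ceramic ranks first.

alumina ceramic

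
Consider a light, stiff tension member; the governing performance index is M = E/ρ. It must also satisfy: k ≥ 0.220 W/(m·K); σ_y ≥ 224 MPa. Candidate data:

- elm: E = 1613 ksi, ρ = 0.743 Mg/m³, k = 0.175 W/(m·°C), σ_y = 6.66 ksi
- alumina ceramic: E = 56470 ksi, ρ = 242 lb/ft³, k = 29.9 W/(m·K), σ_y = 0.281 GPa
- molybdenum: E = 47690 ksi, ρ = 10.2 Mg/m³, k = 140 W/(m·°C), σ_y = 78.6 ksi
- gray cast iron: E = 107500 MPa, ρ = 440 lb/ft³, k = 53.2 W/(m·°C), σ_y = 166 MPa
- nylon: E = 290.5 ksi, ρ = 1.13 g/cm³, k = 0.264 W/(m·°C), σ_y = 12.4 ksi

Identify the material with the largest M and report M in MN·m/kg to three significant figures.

alumina ceramic, M = 100 MN·m/kg

Screen on constraints: k ≥ 0.220 W/(m·K); σ_y ≥ 224 MPa. Survivors: alumina ceramic, molybdenum.
Normalizing units and computing the index:
  alumina ceramic: E = 389.3 GPa, ρ = 3876 kg/m³
  molybdenum: E = 328.8 GPa, ρ = 10200 kg/m³
  alumina ceramic: M = 100 MN·m/kg
  molybdenum: M = 32.2 MN·m/kg
Highest index: alumina ceramic.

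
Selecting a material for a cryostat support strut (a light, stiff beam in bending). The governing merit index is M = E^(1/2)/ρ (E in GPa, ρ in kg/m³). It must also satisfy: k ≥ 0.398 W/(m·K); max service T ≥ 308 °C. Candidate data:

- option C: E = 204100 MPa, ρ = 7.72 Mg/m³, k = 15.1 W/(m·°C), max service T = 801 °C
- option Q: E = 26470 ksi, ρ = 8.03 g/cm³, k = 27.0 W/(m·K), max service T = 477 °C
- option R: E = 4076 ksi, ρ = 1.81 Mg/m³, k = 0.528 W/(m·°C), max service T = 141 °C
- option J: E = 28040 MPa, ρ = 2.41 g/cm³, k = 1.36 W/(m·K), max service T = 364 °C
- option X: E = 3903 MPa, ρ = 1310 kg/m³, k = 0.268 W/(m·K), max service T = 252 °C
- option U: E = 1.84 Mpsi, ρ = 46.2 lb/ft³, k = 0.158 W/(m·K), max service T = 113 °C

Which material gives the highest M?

option J

Screen on constraints: k ≥ 0.398 W/(m·K); max service T ≥ 308 °C. Survivors: option C, option Q, option J.
After converting to SI:
  option C: E = 204.1 GPa, ρ = 7720 kg/m³
  option Q: E = 182.5 GPa, ρ = 8030 kg/m³
  option J: E = 28.04 GPa, ρ = 2410 kg/m³
  option J: M = 2.20×10⁻³
  option C: M = 1.85×10⁻³
  option Q: M = 1.68×10⁻³
Highest index: option J.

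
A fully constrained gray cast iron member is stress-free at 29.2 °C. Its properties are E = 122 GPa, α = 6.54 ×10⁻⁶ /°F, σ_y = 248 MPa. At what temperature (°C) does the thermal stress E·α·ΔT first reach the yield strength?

202 °C

α = 6.54×10⁻⁶/°F × 9/5 = 11.8×10⁻⁶/K.
E·α·ΔT = 248.0 MPa ⇒ ΔT = 248.0 / (122.0×10³ × 11.8×10⁻⁶) = 172.7 K.
T = 29.2 + 172.7 = 201.9 °C.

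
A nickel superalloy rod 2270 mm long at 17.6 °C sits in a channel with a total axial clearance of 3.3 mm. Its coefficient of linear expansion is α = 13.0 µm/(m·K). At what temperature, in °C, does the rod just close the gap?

129 °C

α·L₀·ΔT = 3.3 mm ⇒ ΔT = 3.3 / (13.0×10⁻⁶ × 2270.0) = 111.8 K.
T = 17.6 + 111.8 = 129.4 °C.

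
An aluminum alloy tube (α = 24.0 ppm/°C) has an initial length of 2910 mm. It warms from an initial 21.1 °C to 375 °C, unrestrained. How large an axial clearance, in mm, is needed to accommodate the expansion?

ΔT = 375 − 21.1 = 353.9 K.
ΔL = α·L₀·ΔT = 24.0×10⁻⁶ × 2910 mm × 353.9 K = 24.7 mm.

24.7 mm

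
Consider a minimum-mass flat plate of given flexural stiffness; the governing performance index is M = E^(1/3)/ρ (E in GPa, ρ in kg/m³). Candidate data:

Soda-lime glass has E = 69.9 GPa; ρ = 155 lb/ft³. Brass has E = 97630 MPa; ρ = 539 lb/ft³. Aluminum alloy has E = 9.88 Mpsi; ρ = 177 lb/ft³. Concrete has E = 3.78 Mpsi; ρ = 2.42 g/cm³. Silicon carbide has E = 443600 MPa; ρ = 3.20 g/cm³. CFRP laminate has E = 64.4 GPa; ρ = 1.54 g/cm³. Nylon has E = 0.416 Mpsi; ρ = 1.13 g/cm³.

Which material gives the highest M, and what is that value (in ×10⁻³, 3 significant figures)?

Putting every candidate on a common basis:
  soda-lime glass: E = 69.90 GPa, ρ = 2483 kg/m³
  brass: E = 97.63 GPa, ρ = 8634 kg/m³
  aluminum alloy: E = 68.12 GPa, ρ = 2835 kg/m³
  concrete: E = 26.06 GPa, ρ = 2420 kg/m³
  silicon carbide: E = 443.6 GPa, ρ = 3200 kg/m³
  CFRP laminate: E = 64.40 GPa, ρ = 1540 kg/m³
  nylon: E = 2.868 GPa, ρ = 1130 kg/m³
  CFRP laminate: M = 2.60×10⁻³
  silicon carbide: M = 2.38×10⁻³
  soda-lime glass: M = 1.66×10⁻³
  aluminum alloy: M = 1.44×10⁻³
  nylon: M = 1.26×10⁻³
  concrete: M = 1.23×10⁻³
  brass: M = 0.533×10⁻³
CFRP laminate ranks first.

CFRP laminate, M = 2.60×10⁻³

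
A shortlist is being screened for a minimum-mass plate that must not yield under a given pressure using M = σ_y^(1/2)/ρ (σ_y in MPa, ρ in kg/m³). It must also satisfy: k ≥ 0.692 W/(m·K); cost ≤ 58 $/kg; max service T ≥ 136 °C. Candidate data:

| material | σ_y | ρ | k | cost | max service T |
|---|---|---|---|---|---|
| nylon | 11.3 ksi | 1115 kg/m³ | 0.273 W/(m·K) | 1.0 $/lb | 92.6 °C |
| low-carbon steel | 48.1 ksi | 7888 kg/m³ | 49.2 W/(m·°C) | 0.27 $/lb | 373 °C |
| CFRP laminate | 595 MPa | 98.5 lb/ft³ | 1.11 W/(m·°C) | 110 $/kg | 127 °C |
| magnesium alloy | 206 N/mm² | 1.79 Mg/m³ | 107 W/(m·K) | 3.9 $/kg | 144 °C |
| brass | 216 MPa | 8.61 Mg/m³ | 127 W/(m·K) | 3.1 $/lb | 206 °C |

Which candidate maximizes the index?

Screen on constraints: k ≥ 0.692 W/(m·K); cost ≤ 58 $/kg; max service T ≥ 136 °C. Survivors: low-carbon steel, magnesium alloy, brass.
Convert each candidate to consistent units, then evaluate M:
  low-carbon steel: σ_y = 331.6 MPa, ρ = 7888 kg/m³
  magnesium alloy: σ_y = 206.0 MPa, ρ = 1790 kg/m³
  brass: σ_y = 216.0 MPa, ρ = 8610 kg/m³
  magnesium alloy: M = 8.02×10⁻³
  low-carbon steel: M = 2.31×10⁻³
  brass: M = 1.71×10⁻³
Magnesium alloy ranks first.

magnesium alloy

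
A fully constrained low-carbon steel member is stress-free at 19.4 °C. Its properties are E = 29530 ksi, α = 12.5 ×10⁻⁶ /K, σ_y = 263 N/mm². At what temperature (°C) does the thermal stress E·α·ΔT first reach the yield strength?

123 °C

E = 29530 ksi = 203.6 GPa.
σ_y = 263 N/mm² = 263.0 MPa.
E·α·ΔT = 263.0 MPa ⇒ ΔT = 263.0 / (203.6×10³ × 12.5×10⁻⁶) = 103.3 K.
T = 19.4 + 103.3 = 122.7 °C.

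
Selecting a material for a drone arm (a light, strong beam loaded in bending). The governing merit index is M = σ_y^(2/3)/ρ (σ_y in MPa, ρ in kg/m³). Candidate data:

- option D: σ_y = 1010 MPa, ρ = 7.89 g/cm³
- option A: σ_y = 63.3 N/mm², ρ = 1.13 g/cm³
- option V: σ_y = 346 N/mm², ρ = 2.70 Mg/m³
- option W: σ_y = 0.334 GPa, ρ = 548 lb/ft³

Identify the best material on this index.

option V

Normalizing units and computing the index:
  option D: σ_y = 1010 MPa, ρ = 7890 kg/m³
  option A: σ_y = 63.30 MPa, ρ = 1130 kg/m³
  option V: σ_y = 346.0 MPa, ρ = 2700 kg/m³
  option W: σ_y = 334.0 MPa, ρ = 8778 kg/m³
  option V: M = 18.3×10⁻³
  option A: M = 14.1×10⁻³
  option D: M = 12.8×10⁻³
  option W: M = 5.48×10⁻³
Option V ranks first.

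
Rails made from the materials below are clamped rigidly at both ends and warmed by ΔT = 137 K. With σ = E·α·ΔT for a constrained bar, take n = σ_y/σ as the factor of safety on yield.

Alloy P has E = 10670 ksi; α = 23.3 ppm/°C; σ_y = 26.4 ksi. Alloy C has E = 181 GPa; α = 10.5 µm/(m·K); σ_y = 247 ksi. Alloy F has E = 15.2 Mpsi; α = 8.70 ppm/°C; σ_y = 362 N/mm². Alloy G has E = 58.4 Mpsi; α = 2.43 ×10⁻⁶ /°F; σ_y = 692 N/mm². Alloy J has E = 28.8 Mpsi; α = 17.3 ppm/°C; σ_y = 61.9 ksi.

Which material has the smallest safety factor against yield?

alloy P

Per material, after unit conversion:
  alloy P: E = 73.57, α = 23.3, σ_y = 182.0 → σ = 235 MPa, n = 0.775
  alloy C: E = 181.0, α = 10.5, σ_y = 1703 → σ = 260 MPa, n = 6.54
  alloy F: E = 104.8, α = 8.70, σ_y = 362.0 → σ = 125 MPa, n = 2.90
  alloy G: E = 402.7, α = 4.37, σ_y = 692.0 → σ = 241 MPa, n = 2.87
  alloy J: E = 198.6, α = 17.3, σ_y = 426.8 → σ = 471 MPa, n = 0.907
The minimum is alloy P at n = 0.775.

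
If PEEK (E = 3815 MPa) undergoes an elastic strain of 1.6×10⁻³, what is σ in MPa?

E = 3815 MPa = 3.815 GPa.
σ = E·ε = 3815 MPa × 1.6×10⁻³ = 6.10 MPa.

6.10 MPa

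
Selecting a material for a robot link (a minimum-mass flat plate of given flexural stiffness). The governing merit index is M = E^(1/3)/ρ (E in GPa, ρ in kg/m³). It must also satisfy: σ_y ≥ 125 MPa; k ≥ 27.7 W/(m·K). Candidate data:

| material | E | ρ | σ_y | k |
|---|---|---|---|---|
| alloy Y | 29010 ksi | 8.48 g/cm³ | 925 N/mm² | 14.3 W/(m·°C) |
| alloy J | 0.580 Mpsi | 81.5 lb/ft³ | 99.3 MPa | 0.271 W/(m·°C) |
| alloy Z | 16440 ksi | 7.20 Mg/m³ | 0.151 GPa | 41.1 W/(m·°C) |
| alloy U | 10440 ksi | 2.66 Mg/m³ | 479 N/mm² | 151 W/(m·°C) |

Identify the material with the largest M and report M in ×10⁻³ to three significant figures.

alloy U, M = 1.56×10⁻³

Screen on constraints: σ_y ≥ 125 MPa; k ≥ 27.7 W/(m·K). Survivors: alloy Z, alloy U.
Normalizing units and computing the index:
  alloy Z: E = 113.3 GPa, ρ = 7200 kg/m³
  alloy U: E = 71.98 GPa, ρ = 2660 kg/m³
  alloy U: M = 1.56×10⁻³
  alloy Z: M = 0.672×10⁻³
Alloy U ranks first.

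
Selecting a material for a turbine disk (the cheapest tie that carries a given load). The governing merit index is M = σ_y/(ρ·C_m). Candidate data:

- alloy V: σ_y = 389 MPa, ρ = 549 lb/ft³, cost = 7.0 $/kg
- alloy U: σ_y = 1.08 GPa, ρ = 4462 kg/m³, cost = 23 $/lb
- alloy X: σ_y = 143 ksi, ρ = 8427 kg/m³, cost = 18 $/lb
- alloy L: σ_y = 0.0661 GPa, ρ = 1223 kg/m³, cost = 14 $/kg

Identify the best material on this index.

Normalizing units and computing the index:
  alloy V: σ_y = 389.0 MPa, ρ = 8794 kg/m³, cost = 7.000 $/kg
  alloy U: σ_y = 1080 MPa, ρ = 4462 kg/m³, cost = 50.71 $/kg
  alloy X: σ_y = 986.0 MPa, ρ = 8427 kg/m³, cost = 39.68 $/kg
  alloy L: σ_y = 66.10 MPa, ρ = 1223 kg/m³, cost = 14.00 $/kg
  alloy V: M = 6.32 kN·m per $
  alloy U: M = 4.77 kN·m per $
  alloy L: M = 3.86 kN·m per $
  alloy X: M = 2.95 kN·m per $
Alloy V has the largest M.

alloy V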